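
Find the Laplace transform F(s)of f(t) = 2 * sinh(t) 2/(s^2 - 1)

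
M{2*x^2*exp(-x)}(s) 2*gamma(s + 2)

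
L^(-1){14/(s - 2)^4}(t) 7*t^3*exp(2*t)/3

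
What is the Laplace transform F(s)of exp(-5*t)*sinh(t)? 1/((s + 5)^2 - 1)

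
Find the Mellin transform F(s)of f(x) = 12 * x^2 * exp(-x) 12 * gamma(s + 2)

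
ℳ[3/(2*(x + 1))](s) 3*pi*csc(pi*s)/2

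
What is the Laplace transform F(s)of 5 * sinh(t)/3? 5/(3 * (s^2 - 1))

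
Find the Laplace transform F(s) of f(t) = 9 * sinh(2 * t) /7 18/(7 * (s^2 - 4) ) 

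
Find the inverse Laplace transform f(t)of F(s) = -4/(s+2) -4 * exp(-2 * t)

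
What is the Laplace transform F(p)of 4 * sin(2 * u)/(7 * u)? 4 * atan(2/p)/7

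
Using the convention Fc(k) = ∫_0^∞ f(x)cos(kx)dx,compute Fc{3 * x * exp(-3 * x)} 3 * (9 - k^2)/(k^2 + 9)^2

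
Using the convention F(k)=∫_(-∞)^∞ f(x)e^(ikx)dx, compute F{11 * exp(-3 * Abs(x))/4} 33/(2 * (k^2 + 9))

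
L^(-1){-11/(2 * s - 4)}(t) -11 * exp(2 * t)/2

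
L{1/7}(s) 1/(7*s)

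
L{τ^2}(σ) 2/σ^3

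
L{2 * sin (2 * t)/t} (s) 2 * atan (2/s)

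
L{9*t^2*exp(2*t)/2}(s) 9/(s - 2)^3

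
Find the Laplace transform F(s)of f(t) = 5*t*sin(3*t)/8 15*s/(4*(s^2 + 9)^2)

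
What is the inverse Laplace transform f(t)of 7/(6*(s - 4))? 7*exp(4*t)/6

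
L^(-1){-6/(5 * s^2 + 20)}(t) -3 * sin(2 * t)/5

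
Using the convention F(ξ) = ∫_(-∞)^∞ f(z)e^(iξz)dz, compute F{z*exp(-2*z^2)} sqrt(2)*I*sqrt(pi)*ξ*exp(-ξ^2/8)/8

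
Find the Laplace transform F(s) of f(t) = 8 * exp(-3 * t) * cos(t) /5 8 * (s + 3) /(5 * ((s + 3) ^2 + 1) ) 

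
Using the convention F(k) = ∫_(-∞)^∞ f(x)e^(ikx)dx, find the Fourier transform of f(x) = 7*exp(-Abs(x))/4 7/(2*(k^2 + 1))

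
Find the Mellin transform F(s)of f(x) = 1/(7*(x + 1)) pi*csc(pi*s)/7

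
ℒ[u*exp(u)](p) (p - 1)^(-2)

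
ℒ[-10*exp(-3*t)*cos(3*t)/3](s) 10*(-s - 3)/(3*((s + 3)^2 + 9))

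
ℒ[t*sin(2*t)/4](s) s/(s^2 + 4)^2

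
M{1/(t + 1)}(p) pi * csc(pi * p)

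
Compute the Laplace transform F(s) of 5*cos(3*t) 5*s/(s^2+9) 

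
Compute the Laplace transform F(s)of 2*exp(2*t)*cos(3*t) 2*(s - 2)/((s - 2)^2 + 9)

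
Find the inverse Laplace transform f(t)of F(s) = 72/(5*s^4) 12*t^3/5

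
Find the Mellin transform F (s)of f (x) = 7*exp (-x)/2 7*gamma (s)/2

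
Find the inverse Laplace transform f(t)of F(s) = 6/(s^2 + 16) 3 * sin(4 * t)/2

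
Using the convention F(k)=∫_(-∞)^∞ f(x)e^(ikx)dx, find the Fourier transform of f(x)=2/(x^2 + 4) pi*exp(-2*Abs(k))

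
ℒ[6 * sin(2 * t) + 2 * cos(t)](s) 12/(s^2 + 4) + 2 * s/(s^2 + 1)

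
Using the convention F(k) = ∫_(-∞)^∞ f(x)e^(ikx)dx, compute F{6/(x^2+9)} 2 * pi * exp(-3 * Abs(k))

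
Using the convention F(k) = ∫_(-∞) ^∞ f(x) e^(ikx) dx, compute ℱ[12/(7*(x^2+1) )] 12*pi*exp(-Abs(k) ) /7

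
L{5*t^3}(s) 30/s^4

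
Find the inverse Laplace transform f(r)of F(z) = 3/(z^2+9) sin(3 * r)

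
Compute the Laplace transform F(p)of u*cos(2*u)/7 (p^2 - 4)/(7*(p^2 + 4)^2)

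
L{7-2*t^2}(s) 7/s - 4/s^3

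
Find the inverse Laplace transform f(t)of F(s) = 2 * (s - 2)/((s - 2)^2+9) 2 * exp(2 * t) * cos(3 * t)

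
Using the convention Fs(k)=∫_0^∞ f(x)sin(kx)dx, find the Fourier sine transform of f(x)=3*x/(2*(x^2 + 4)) 3*pi*exp(-2*k)/4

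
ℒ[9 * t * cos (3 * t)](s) 9 * (s^2 - 9)/ (s^2 + 9)^2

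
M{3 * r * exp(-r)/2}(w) 3 * gamma(w + 1)/2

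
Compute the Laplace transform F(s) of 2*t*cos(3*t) 2*(s^2-9) /(s^2 + 9) ^2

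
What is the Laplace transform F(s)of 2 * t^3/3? 4/s^4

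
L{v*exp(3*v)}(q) (q - 3)^(-2)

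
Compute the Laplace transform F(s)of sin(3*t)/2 3/(2*(s^2 + 9))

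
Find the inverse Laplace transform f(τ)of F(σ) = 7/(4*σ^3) 7*τ^2/8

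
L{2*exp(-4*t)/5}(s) 2/(5*(s + 4))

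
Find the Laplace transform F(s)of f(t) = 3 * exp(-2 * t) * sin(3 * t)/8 9/(8 * ((s + 2)^2 + 9))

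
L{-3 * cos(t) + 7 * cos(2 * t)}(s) 7 * s/(s^2 + 4)-3 * s/(s^2 + 1)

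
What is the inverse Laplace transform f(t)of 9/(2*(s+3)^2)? 9*t*exp(-3*t)/2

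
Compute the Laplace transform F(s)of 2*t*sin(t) 4*s/(s^2 + 1)^2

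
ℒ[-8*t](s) -8/s^2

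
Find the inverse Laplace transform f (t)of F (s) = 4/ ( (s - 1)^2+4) 2*exp (t)*sin (2*t)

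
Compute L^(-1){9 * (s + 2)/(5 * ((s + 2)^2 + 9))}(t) 9 * exp(-2 * t) * cos(3 * t)/5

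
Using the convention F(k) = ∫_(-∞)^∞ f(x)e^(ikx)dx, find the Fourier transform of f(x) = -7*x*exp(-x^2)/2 -7*I*sqrt(pi)*k*exp(-k^2/4)/4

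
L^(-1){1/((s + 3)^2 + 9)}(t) exp(-3 * t) * sin(3 * t)/3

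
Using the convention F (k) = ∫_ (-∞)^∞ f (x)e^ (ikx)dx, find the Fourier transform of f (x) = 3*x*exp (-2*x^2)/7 3*sqrt (2)*I*sqrt (pi)*k*exp (-k^2/8)/56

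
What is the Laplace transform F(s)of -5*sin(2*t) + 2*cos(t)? 2*s/(s^2 + 1) - 10/(s^2 + 4)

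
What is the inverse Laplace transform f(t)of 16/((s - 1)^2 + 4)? 8 * exp(t) * sin(2 * t)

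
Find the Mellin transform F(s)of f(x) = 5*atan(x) -5*pi*sec(pi*s/2)/(2*s)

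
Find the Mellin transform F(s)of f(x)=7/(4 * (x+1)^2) -7 * pi * (s - 1)/(4 * sin(pi * s))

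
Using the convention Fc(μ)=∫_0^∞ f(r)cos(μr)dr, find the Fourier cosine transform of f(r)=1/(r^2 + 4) pi*exp(-2*μ)/4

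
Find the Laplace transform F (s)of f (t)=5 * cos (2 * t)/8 5 * s/ (8 * (s^2+4))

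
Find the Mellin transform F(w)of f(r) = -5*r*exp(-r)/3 -5*gamma(w + 1)/3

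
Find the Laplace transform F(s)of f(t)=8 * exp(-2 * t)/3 8/(3 * (s + 2))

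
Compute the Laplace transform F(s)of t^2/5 2/(5 * s^3)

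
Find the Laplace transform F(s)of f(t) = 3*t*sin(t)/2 3*s/(s^2 + 1)^2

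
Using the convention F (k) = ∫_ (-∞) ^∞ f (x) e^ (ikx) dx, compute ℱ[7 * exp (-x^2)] 7 * sqrt (pi) * exp (-k^2/4) 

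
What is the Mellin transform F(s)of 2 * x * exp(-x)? 2 * gamma(s+1)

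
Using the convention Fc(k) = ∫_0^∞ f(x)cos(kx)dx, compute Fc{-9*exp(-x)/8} -9/(8*k^2 + 8)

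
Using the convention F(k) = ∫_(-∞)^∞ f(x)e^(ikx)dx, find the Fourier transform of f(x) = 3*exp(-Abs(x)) 6/(k^2 + 1)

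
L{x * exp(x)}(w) (w - 1)^(-2)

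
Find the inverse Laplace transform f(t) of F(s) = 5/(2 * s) 5/2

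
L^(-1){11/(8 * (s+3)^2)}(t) 11 * t * exp(-3 * t)/8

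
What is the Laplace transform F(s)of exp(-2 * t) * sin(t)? 1/((s + 2)^2 + 1)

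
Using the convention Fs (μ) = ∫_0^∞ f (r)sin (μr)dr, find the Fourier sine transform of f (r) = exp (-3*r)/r atan (μ/3)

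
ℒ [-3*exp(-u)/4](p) -3/(4*p + 4)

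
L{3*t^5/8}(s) 45/s^6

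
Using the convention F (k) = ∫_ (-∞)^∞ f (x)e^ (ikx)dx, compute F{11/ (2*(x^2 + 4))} 11*pi*exp (-2*Abs (k))/4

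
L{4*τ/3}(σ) 4/(3*σ^2)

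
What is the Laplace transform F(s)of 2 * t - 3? 2/s^2 - 3/s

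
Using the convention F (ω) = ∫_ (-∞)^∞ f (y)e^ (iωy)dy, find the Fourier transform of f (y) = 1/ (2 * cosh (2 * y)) pi/ (4 * cosh (pi * ω/4))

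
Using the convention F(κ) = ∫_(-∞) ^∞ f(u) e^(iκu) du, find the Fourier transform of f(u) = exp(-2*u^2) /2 sqrt(2)*sqrt(pi)*exp(-κ^2/8) /4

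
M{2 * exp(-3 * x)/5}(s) 2 * gamma(s)/(5 * 3^s)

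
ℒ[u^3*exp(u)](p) 6/(p - 1)^4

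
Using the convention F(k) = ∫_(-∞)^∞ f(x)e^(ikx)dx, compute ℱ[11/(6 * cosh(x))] 11 * pi/(6 * cosh(pi * k/2))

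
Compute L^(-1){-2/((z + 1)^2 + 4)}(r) -exp(-r)*sin(2*r)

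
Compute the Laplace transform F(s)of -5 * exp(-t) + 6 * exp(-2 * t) 6/(s + 2) - 5/(s + 1)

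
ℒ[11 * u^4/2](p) 132/p^5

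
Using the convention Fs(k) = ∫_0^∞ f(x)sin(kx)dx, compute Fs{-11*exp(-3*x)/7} -11*k/(7*k^2 + 63)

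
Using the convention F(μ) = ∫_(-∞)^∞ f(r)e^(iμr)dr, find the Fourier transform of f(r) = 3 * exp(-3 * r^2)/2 sqrt(3) * sqrt(pi) * exp(-μ^2/12)/2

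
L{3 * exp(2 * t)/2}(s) 3/(2 * (s - 2))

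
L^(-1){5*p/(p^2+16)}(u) 5*cos(4*u)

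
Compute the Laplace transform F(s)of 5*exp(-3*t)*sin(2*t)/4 5/(2*((s + 3)^2 + 4))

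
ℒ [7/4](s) 7/(4 * s)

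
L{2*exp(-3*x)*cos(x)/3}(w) 2*(w + 3)/(3*((w + 3)^2 + 1))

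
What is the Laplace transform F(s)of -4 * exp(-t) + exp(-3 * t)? 1/(s + 3) - 4/(s + 1)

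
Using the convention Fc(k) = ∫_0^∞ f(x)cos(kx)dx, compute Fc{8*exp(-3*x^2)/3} 4*sqrt(3)*sqrt(pi)*exp(-k^2/12)/9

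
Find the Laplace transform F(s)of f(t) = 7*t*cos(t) 7*(s^2-1)/(s^2 + 1)^2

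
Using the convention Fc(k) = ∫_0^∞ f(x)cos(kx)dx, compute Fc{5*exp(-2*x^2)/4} 5*sqrt(2)*sqrt(pi)*exp(-k^2/8)/16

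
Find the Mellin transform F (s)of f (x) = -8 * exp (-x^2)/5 -4 * gamma (s/2)/5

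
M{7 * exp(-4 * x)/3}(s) 7 * gamma(s)/(3 * 4^s)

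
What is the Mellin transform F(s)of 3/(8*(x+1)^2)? -3*pi*(s - 1)/(8*sin(pi*s))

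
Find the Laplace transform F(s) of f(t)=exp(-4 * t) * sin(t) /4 1/(4 * ((s + 4) ^2 + 1) ) 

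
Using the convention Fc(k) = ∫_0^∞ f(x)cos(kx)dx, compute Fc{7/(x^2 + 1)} 7 * pi * exp(-k)/2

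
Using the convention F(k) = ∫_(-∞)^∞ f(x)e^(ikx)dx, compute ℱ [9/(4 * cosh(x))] 9 * pi/(4 * cosh(pi * k/2))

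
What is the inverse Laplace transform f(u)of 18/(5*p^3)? 9*u^2/5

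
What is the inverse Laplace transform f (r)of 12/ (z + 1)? 12 * exp (-r)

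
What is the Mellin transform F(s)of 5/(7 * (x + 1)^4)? 5 * gamma(s) * gamma(4 - s)/42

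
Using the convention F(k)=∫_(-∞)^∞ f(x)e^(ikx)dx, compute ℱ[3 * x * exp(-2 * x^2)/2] 3 * sqrt(2) * I * sqrt(pi) * k * exp(-k^2/8)/16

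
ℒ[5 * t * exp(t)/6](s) 5/(6 * (s - 1)^2)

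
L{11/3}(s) 11/(3*s)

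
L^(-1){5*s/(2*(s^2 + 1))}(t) 5*cos(t)/2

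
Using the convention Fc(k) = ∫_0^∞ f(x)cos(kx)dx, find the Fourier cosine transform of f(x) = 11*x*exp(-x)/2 11*(1 - k^2)/(2*(k^2 + 1)^2)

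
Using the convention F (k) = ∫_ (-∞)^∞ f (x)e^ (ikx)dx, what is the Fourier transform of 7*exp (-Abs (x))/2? 7/ (k^2 + 1)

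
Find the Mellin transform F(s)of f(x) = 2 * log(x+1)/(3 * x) -2 * pi * csc(pi * s)/(3 * s - 3)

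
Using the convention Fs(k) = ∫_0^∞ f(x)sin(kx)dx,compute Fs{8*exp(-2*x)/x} 8*atan(k/2)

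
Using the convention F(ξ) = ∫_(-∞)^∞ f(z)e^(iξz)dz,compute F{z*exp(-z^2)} I*sqrt(pi)*ξ*exp(-ξ^2/4)/2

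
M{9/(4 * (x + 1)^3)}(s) 9 * pi * (s - 2) * (s - 1)/(8 * sin(pi * s))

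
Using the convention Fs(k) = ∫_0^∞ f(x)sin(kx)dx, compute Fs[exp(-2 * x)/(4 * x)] atan(k/2)/4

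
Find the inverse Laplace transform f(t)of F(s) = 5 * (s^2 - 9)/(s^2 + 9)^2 5 * t * cos(3 * t)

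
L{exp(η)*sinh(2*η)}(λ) 2/((λ - 1)^2 - 4)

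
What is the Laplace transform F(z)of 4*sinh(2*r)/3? 8/(3*(z^2-4))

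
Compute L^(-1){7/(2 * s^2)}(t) 7 * t/2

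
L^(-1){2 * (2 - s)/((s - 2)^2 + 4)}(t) -2 * exp(2 * t) * cos(2 * t)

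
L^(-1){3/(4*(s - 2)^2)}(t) 3*t*exp(2*t)/4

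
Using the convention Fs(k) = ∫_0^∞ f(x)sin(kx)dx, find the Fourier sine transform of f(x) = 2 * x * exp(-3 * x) 12 * k/(k^2+9)^2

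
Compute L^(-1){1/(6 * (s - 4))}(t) exp(4 * t)/6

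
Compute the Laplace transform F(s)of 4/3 4/(3*s)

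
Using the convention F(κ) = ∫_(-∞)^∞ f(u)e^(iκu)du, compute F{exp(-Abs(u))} 2/(κ^2 + 1)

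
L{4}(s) 4/s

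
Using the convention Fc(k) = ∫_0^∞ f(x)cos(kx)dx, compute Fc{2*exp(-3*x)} 6/(k^2 + 9)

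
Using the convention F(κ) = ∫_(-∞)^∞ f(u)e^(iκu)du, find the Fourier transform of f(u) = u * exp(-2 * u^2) sqrt(2) * I * sqrt(pi) * κ * exp(-κ^2/8)/8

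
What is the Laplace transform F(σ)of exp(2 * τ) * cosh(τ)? (σ - 2)/((σ - 2)^2 - 1)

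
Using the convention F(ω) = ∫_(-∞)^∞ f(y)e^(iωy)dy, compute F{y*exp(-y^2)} I*sqrt(pi)*ω*exp(-ω^2/4)/2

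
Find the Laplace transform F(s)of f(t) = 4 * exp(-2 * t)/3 4/(3 * (s + 2))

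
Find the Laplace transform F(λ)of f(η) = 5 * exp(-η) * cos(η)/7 5 * (λ + 1)/(7 * ((λ + 1)^2 + 1))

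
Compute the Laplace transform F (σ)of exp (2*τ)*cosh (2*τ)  (σ - 2)/ (σ*(σ - 4))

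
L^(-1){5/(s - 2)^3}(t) 5 * t^2 * exp(2 * t)/2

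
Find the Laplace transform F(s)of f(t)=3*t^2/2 3/s^3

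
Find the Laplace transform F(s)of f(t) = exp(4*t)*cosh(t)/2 (s - 4)/(2*((s - 4)^2 - 1))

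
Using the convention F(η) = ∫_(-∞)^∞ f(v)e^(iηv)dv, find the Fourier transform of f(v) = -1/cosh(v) -pi/cosh(pi * η/2)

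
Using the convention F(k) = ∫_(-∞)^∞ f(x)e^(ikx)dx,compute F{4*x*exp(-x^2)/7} 2*I*sqrt(pi)*k*exp(-k^2/4)/7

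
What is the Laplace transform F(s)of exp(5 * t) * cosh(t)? (s - 5)/((s - 5)^2 - 1)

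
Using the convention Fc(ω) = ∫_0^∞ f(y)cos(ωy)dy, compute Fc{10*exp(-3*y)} 30/(ω^2+9)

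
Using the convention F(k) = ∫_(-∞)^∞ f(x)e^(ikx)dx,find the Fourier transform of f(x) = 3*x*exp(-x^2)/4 3*I*sqrt(pi)*k*exp(-k^2/4)/8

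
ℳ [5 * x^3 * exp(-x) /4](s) 5 * gamma(s+3) /4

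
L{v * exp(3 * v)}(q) (q - 3)^(-2)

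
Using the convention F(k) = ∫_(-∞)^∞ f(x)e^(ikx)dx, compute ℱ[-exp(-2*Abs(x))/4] -1/(k^2 + 4)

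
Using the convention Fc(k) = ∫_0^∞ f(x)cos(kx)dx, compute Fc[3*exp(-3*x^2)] sqrt(3)*sqrt(pi)*exp(-k^2/12)/2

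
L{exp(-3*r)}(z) 1/(z+3)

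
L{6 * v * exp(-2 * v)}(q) 6/(q+2)^2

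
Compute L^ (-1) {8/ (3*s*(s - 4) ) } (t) 4*exp (2*t)*sinh (2*t) /3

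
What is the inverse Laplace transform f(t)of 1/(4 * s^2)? t/4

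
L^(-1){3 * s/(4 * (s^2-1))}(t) 3 * cosh(t)/4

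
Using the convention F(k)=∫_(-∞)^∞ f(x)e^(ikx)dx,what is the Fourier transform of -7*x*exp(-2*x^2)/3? -7*sqrt(2)*I*sqrt(pi)*k*exp(-k^2/8)/24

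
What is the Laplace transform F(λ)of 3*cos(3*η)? 3*λ/(λ^2 + 9)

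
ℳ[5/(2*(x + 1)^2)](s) -5*pi*(s - 1)/(2*sin(pi*s))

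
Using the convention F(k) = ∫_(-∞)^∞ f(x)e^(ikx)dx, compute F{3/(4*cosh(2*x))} 3*pi/(8*cosh(pi*k/4))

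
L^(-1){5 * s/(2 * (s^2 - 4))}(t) 5 * cosh(2 * t)/2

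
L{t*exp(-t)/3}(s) 1/(3*(s+1)^2)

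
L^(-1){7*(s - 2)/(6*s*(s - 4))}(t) 7*exp(2*t)*cosh(2*t)/6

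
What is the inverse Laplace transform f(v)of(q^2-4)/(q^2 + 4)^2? v * cos(2 * v)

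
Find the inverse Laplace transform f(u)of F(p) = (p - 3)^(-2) u*exp(3*u)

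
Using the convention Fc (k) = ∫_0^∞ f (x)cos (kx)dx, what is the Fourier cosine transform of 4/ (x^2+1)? 2 * pi * exp (-k)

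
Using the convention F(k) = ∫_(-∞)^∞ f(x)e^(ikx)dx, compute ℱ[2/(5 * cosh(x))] 2 * pi/(5 * cosh(pi * k/2))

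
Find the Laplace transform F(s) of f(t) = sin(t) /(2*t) atan(1/s) /2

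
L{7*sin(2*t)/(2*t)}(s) 7*atan(2/s)/2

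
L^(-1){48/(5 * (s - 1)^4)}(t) 8 * t^3 * exp(t)/5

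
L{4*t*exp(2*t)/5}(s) 4/(5*(s - 2)^2)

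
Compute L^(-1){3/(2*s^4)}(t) t^3/4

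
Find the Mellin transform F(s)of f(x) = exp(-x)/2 gamma(s)/2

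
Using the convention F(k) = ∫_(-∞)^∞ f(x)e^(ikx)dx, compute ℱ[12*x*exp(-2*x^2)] 3*sqrt(2)*I*sqrt(pi)*k*exp(-k^2/8)/2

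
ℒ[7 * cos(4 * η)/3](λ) 7 * λ/(3 * (λ^2 + 16))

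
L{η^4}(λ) 24/λ^5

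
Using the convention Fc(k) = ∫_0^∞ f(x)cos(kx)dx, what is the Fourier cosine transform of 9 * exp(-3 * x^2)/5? 3 * sqrt(3) * sqrt(pi) * exp(-k^2/12)/10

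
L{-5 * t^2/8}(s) -5/(4 * s^3)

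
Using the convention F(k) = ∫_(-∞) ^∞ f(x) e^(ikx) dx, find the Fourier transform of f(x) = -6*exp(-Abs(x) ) -12/(k^2 + 1) 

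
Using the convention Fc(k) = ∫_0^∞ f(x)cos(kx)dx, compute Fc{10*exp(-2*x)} 20/(k^2 + 4)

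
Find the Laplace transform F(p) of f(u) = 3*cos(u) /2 3*p/(2*(p^2 + 1) ) 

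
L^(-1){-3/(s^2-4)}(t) -3*sinh(2*t)/2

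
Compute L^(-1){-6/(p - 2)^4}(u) -u^3*exp(2*u)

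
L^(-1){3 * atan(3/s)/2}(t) 3 * sin(3 * t)/(2 * t)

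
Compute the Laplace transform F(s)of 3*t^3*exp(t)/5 18/(5*(s - 1)^4)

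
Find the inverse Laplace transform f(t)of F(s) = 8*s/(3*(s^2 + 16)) 8*cos(4*t)/3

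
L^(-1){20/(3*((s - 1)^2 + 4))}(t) 10*exp(t)*sin(2*t)/3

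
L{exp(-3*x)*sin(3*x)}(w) 3/((w + 3)^2 + 9)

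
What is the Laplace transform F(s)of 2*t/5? 2/(5*s^2)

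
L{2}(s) 2/s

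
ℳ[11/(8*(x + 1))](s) 11*pi*csc(pi*s)/8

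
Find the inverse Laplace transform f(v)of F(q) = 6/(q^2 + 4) 3*sin(2*v)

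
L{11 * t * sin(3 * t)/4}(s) 33 * s/(2 * (s^2+9)^2)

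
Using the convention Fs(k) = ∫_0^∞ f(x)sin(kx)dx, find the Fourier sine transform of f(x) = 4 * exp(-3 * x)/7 4 * k/(7 * (k^2 + 9))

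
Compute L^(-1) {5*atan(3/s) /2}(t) 5*sin(3*t) /(2*t) 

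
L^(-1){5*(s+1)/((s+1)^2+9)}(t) 5*exp(-t)*cos(3*t)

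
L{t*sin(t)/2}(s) s/(s^2 + 1)^2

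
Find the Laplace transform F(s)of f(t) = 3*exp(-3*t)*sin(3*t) 9/((s + 3)^2 + 9)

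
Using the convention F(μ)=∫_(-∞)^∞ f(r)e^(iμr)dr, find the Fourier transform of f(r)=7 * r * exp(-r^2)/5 7 * I * sqrt(pi) * μ * exp(-μ^2/4)/10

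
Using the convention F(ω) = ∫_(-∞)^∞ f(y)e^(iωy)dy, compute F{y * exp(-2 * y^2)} sqrt(2) * I * sqrt(pi) * ω * exp(-ω^2/8)/8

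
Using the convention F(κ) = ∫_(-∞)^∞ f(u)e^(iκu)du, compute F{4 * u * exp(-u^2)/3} 2 * I * sqrt(pi) * κ * exp(-κ^2/4)/3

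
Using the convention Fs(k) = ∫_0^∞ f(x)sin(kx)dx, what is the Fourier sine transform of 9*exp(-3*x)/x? 9*atan(k/3)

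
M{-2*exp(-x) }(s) -2*gamma(s) 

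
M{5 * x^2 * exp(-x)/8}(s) 5 * gamma(s + 2)/8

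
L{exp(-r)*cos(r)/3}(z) (z + 1)/(3*((z + 1)^2 + 1))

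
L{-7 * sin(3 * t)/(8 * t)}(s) -7 * atan(3/s)/8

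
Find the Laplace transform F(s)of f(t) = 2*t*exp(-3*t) 2/(s + 3)^2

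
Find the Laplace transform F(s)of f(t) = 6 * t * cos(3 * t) 6 * (s^2 - 9)/(s^2 + 9)^2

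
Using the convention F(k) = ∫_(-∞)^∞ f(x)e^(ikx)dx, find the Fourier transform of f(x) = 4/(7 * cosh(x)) 4 * pi/(7 * cosh(pi * k/2))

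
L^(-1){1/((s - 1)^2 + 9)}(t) exp(t) * sin(3 * t)/3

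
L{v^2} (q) 2/q^3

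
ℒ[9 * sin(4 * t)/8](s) 9/(2 * (s^2 + 16))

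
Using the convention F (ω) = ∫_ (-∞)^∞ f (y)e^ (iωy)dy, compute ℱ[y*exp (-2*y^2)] sqrt (2)*I*sqrt (pi)*ω*exp (-ω^2/8)/8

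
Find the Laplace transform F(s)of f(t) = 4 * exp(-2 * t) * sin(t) 4/((s + 2)^2 + 1)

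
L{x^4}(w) 24/w^5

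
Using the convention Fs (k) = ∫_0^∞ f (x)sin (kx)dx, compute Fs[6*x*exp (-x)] 12*k/ (k^2+1)^2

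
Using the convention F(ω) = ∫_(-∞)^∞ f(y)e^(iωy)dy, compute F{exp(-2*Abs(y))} 4/(ω^2 + 4)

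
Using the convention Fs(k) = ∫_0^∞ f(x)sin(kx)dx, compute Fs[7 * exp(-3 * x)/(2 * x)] 7 * atan(k/3)/2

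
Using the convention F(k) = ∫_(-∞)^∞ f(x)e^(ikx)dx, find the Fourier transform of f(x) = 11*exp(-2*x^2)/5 11*sqrt(2)*sqrt(pi)*exp(-k^2/8)/10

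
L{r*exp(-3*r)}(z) (z + 3)^(-2)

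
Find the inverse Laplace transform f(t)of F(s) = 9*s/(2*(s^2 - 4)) 9*cosh(2*t)/2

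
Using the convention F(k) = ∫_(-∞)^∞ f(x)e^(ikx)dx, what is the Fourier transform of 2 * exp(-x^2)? 2 * sqrt(pi) * exp(-k^2/4)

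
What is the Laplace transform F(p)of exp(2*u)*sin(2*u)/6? 1/(3*((p - 2)^2 + 4))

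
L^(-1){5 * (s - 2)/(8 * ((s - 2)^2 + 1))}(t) 5 * exp(2 * t) * cos(t)/8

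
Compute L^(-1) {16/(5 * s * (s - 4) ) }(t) 8 * exp(2 * t) * sinh(2 * t) /5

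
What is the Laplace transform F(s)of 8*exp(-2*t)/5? 8/(5*(s + 2))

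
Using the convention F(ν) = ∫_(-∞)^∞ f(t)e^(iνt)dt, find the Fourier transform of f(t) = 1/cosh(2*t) pi/(2*cosh(pi*ν/4))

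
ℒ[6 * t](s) 6/s^2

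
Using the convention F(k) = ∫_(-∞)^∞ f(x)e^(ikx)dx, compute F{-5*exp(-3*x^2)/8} -5*sqrt(3)*sqrt(pi)*exp(-k^2/12)/24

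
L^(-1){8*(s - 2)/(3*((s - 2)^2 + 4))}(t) 8*exp(2*t)*cos(2*t)/3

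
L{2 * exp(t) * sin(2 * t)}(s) 4/((s - 1)^2 + 4)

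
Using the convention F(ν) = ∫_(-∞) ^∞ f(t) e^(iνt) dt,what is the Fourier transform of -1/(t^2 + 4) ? -pi*exp(-2*Abs(ν) ) /2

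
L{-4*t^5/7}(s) -480/(7*s^6)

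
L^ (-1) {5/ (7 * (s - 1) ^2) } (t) 5 * t * exp (t) /7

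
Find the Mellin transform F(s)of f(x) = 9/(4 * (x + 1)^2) -9 * pi * (s - 1)/(4 * sin(pi * s))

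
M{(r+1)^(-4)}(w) gamma(w) * gamma(4 - w)/6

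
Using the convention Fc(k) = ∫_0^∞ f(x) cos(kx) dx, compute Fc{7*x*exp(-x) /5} 7*(1 - k^2) /(5*(k^2 + 1) ^2) 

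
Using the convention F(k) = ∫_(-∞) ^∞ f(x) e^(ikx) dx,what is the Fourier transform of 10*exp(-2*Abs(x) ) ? 40/(k^2 + 4) 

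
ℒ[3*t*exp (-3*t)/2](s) 3/ (2*(s + 3)^2)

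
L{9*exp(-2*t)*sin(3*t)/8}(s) 27/(8*((s + 2)^2 + 9))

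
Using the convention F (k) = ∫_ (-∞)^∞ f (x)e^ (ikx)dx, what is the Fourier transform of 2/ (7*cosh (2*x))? pi/ (7*cosh (pi*k/4))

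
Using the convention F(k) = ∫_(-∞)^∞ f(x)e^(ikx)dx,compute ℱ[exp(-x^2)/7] sqrt(pi) * exp(-k^2/4)/7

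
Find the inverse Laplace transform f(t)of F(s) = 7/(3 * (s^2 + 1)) 7 * sin(t)/3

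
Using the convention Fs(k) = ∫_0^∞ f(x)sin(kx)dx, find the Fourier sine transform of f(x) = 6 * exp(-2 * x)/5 6 * k/(5 * (k^2 + 4))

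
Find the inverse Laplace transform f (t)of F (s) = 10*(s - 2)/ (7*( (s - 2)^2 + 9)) 10*exp (2*t)*cos (3*t)/7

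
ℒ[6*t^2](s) 12/s^3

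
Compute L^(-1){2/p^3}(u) u^2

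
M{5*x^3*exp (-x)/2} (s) 5*gamma (s + 3)/2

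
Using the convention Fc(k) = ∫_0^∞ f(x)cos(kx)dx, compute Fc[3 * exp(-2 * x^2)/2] 3 * sqrt(2) * sqrt(pi) * exp(-k^2/8)/8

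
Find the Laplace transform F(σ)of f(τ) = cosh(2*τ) σ/(σ^2 - 4)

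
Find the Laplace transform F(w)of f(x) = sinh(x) 1/(w^2 - 1)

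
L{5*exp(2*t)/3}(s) 5/(3*(s - 2))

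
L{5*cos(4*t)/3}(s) 5*s/(3*(s^2 + 16))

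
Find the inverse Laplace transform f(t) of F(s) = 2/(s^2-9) 2*sinh(3*t) /3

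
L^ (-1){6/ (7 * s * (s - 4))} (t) 3 * exp (2 * t) * sinh (2 * t)/7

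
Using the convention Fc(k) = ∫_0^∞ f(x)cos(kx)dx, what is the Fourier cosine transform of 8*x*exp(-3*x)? 8*(9 - k^2)/(k^2 + 9)^2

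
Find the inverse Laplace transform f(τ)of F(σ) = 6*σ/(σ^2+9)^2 τ*sin(3*τ)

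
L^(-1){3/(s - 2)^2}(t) 3*t*exp(2*t)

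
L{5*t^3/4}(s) 15/(2*s^4)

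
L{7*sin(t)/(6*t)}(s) 7*atan(1/s)/6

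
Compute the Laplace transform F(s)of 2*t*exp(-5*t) 2/(s + 5)^2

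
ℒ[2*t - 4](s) 2/s^2 - 4/s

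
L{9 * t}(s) 9/s^2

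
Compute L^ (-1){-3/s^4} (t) -t^3/2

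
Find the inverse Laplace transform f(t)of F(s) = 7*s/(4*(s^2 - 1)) 7*cosh(t)/4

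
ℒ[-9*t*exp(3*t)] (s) -9/(s - 3)^2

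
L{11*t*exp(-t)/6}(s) 11/(6*(s+1)^2)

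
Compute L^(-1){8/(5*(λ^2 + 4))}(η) 4*sin(2*η)/5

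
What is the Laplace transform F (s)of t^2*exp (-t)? 2/ (s + 1)^3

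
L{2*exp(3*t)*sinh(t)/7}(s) 2/(7*((s - 3)^2 - 1))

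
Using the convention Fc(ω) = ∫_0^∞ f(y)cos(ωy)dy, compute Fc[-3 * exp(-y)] -3/(ω^2 + 1)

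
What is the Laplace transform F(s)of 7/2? 7/(2*s)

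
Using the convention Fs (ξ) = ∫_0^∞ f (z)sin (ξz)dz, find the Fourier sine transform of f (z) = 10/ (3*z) 5*pi/3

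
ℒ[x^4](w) 24/w^5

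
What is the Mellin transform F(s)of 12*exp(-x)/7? 12*gamma(s)/7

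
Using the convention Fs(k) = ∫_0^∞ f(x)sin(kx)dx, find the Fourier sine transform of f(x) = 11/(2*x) 11*pi/4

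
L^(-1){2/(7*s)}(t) 2/7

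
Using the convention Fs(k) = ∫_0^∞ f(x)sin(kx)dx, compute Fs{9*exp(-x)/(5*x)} 9*atan(k)/5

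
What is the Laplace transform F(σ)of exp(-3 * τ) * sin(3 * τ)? 3/((σ+3)^2+9)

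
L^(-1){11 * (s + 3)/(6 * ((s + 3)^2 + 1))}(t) 11 * exp(-3 * t) * cos(t)/6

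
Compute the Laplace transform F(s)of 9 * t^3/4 27/(2 * s^4)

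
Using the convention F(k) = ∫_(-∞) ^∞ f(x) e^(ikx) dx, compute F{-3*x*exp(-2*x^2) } -3*sqrt(2)*I*sqrt(pi)*k*exp(-k^2/8) /8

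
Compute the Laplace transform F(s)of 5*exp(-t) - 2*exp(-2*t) 5/(s + 1) - 2/(s + 2)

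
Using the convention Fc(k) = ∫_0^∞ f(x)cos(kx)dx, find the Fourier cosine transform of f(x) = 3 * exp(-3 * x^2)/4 sqrt(3) * sqrt(pi) * exp(-k^2/12)/8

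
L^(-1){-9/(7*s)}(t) -9/7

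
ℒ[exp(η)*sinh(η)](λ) 1/(λ*(λ - 2))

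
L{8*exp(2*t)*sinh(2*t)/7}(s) 16/(7*s*(s - 4))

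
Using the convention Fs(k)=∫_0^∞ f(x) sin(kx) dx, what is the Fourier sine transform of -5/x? -5 * pi/2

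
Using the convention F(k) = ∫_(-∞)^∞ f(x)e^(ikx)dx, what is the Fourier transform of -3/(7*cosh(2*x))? -3*pi/(14*cosh(pi*k/4))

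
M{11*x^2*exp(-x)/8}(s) 11*gamma(s+2)/8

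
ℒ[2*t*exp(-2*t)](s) 2/(s + 2)^2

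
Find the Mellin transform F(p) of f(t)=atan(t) -pi * sec(pi * p/2) /(2 * p) 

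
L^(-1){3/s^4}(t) t^3/2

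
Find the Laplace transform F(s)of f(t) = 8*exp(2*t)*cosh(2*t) 8*(s - 2)/(s*(s - 4))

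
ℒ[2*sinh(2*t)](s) 4/(s^2 - 4)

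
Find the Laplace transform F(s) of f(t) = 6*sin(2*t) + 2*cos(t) 12/(s^2 + 4) + 2*s/(s^2 + 1) 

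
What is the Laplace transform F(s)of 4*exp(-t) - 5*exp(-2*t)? 4/(s + 1) - 5/(s + 2)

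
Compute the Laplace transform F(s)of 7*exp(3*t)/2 7/(2*(s - 3))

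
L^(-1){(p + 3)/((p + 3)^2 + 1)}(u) exp(-3*u)*cos(u)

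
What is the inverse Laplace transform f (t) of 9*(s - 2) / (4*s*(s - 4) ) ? 9*exp (2*t)*cosh (2*t) /4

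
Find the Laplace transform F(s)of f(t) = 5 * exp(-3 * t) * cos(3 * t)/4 5 * (s + 3)/(4 * ((s + 3)^2 + 9))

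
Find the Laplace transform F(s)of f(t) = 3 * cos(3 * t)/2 3 * s/(2 * (s^2 + 9))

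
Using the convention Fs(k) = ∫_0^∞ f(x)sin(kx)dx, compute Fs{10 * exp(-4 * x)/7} 10 * k/(7 * (k^2 + 16))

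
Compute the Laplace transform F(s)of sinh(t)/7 1/(7 * (s^2 - 1))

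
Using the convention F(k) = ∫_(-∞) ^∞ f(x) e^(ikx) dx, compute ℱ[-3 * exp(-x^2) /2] -3 * sqrt(pi) * exp(-k^2/4) /2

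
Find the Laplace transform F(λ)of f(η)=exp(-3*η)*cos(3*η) (λ+3)/((λ+3)^2+9)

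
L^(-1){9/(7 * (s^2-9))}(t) 3 * sinh(3 * t)/7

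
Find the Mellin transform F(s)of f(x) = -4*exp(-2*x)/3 -2^(2 - s)*gamma(s)/3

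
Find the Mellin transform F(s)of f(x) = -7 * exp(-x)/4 -7 * gamma(s)/4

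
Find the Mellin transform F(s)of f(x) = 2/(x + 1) 2*pi*csc(pi*s)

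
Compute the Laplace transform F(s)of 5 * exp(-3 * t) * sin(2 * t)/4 5/(2 * ((s + 3)^2 + 4))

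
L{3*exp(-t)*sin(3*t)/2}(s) 9/(2*((s + 1)^2 + 9))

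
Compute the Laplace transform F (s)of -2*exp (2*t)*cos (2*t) 2*(2 - s)/ ( (s - 2)^2 + 4)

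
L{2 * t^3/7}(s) 12/(7 * s^4)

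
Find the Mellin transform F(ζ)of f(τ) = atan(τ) -pi * sec(pi * ζ/2)/(2 * ζ)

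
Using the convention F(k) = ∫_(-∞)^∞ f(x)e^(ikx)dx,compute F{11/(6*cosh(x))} 11*pi/(6*cosh(pi*k/2))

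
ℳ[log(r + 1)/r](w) -pi*csc(pi*w)/(w - 1)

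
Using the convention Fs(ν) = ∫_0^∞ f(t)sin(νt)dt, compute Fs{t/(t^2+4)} pi*exp(-2*ν)/2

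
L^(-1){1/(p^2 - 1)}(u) sinh(u)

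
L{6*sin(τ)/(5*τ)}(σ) 6*atan(1/σ)/5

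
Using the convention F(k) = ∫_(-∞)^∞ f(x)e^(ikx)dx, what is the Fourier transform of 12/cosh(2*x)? 6*pi/cosh(pi*k/4)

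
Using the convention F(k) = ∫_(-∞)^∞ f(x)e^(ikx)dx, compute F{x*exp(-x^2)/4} I*sqrt(pi)*k*exp(-k^2/4)/8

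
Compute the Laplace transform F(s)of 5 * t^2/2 5/s^3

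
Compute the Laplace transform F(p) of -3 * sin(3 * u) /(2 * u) -3 * atan(3/p) /2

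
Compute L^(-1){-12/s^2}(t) -12 * t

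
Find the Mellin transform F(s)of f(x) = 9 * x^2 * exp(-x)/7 9 * gamma(s + 2)/7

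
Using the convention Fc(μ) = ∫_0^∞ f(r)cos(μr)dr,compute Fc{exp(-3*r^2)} sqrt(3)*sqrt(pi)*exp(-μ^2/12)/6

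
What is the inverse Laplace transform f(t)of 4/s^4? 2*t^3/3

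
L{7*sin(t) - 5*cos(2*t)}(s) 7/(s^2 + 1) - 5*s/(s^2 + 4)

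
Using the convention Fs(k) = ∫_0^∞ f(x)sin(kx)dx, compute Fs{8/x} 4 * pi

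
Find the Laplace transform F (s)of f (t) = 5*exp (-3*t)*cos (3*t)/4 5*(s+3)/ (4*( (s+3)^2+9))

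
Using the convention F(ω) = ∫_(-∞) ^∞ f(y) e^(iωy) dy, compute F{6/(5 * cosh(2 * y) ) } 3 * pi/(5 * cosh(pi * ω/4) ) 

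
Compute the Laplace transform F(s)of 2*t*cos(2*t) 2*(s^2 - 4)/(s^2+4)^2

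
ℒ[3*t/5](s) 3/(5*s^2)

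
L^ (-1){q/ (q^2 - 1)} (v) cosh (v)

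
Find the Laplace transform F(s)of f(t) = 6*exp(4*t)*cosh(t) 6*(s - 4)/((s - 4)^2 - 1)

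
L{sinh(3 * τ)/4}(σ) 3/(4 * (σ^2 - 9))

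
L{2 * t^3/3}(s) 4/s^4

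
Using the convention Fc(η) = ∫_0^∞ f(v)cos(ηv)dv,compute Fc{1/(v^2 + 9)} pi*exp(-3*η)/6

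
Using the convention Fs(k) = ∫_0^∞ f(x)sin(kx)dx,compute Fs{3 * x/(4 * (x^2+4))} 3 * pi * exp(-2 * k)/8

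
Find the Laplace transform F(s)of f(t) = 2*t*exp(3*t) 2/(s - 3)^2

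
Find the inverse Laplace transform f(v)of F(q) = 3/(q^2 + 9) sin(3 * v)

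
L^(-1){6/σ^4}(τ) τ^3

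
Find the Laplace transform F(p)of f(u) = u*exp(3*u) (p - 3)^(-2)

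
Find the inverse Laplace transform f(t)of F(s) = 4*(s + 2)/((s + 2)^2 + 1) 4*exp(-2*t)*cos(t)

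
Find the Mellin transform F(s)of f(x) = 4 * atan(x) -2 * pi * sec(pi * s/2)/s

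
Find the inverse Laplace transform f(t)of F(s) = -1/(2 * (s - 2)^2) -t * exp(2 * t)/2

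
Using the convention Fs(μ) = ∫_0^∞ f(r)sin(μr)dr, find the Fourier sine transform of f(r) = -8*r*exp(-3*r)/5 -48*μ/(5*(μ^2 + 9)^2)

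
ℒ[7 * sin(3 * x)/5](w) 21/(5 * (w^2 + 9))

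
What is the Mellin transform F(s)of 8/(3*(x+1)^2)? -8*pi*(s - 1)/(3*sin(pi*s))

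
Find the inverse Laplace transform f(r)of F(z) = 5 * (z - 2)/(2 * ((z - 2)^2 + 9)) 5 * exp(2 * r) * cos(3 * r)/2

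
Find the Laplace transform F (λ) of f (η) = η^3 6/λ^4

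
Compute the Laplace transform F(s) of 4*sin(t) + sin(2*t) 4/(s^2 + 1) + 2/(s^2 + 4) 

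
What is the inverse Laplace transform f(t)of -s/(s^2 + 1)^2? -t * sin(t)/2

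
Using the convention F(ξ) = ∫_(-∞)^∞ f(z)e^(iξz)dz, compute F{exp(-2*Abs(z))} 4/(ξ^2+4)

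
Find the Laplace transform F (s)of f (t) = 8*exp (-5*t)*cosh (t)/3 8*(s + 5)/ (3*( (s + 5)^2 - 1))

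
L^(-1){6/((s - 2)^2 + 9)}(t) 2 * exp(2 * t) * sin(3 * t)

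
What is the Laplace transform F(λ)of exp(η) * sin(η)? 1/((λ - 1)^2 + 1)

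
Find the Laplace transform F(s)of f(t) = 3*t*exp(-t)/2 3/(2*(s+1)^2)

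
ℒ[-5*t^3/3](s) -10/s^4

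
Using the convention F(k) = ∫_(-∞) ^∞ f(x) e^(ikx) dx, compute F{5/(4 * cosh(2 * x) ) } 5 * pi/(8 * cosh(pi * k/4) ) 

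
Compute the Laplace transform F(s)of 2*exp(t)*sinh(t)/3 2/(3*s*(s - 2))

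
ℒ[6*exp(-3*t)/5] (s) 6/(5*(s + 3))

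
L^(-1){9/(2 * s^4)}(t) 3 * t^3/4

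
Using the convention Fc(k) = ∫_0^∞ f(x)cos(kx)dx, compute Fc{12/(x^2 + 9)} 2*pi*exp(-3*k)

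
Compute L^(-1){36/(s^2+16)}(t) 9 * sin(4 * t)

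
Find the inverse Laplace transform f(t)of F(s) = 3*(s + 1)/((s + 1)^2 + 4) 3*exp(-t)*cos(2*t)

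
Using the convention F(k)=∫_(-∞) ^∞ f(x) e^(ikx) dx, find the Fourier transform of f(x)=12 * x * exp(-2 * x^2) 3 * sqrt(2) * I * sqrt(pi) * k * exp(-k^2/8) /2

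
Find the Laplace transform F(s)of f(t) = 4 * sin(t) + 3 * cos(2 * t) 3 * s/(s^2 + 4) + 4/(s^2 + 1)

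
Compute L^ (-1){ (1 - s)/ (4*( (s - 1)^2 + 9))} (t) -exp (t)*cos (3*t)/4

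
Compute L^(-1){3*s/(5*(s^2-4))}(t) 3*cosh(2*t)/5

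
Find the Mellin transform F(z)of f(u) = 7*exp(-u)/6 7*gamma(z)/6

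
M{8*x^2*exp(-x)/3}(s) 8*gamma(s + 2)/3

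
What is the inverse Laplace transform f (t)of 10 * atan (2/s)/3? 10 * sin (2 * t)/ (3 * t)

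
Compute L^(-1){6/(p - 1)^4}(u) u^3*exp(u)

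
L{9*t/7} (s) 9/ (7*s^2)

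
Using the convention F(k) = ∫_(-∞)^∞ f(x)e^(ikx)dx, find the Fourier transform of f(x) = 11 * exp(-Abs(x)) 22/(k^2+1)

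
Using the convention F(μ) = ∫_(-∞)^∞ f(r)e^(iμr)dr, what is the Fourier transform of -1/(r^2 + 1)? -pi * exp(-Abs(μ))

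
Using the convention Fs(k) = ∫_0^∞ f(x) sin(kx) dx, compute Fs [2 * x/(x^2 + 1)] pi * exp(-k) 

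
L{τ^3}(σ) 6/σ^4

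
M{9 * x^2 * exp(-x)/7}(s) 9 * gamma(s + 2)/7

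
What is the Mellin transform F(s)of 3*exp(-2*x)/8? 3*gamma(s)/(8*2^s)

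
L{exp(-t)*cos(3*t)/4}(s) (s + 1)/(4*((s + 1)^2 + 9))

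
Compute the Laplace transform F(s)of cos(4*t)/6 s/(6*(s^2 + 16))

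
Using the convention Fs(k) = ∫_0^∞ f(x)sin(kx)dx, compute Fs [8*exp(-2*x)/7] 8*k/(7*(k^2+4))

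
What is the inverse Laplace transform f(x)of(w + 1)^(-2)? x*exp(-x)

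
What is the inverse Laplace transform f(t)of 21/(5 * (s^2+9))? 7 * sin(3 * t)/5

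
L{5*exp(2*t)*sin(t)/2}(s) 5/(2*((s - 2)^2 + 1))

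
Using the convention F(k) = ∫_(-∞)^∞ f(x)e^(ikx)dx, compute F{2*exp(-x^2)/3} 2*sqrt(pi)*exp(-k^2/4)/3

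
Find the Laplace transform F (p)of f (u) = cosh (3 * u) p/ (p^2 - 9)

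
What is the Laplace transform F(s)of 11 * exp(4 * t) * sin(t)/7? 11/(7 * ((s - 4)^2 + 1))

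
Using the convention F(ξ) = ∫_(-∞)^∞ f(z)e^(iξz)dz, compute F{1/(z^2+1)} pi * exp(-Abs(ξ))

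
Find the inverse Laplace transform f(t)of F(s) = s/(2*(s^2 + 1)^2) t*sin(t)/4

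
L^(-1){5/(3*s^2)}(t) 5*t/3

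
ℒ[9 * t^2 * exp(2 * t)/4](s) 9/(2 * (s - 2)^3)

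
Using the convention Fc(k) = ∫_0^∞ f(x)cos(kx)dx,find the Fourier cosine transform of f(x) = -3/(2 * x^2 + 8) -3 * pi * exp(-2 * k)/8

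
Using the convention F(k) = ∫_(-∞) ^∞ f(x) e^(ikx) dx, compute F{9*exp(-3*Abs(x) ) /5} 54/(5*(k^2 + 9) ) 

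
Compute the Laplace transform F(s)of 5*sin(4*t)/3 20/(3*(s^2 + 16))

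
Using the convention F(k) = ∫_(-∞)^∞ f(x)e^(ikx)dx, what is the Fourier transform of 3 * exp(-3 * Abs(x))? 18/(k^2 + 9)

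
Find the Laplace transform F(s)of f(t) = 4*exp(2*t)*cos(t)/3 4*(s - 2)/(3*((s - 2)^2 + 1))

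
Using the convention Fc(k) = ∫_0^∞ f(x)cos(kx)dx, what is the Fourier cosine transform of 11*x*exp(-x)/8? 11*(1 - k^2)/(8*(k^2 + 1)^2)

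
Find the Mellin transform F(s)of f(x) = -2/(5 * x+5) -2 * pi * csc(pi * s)/5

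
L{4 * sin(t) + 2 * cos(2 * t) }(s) 4/(s^2 + 1) + 2 * s/(s^2 + 4) 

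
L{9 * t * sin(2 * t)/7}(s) 36 * s/(7 * (s^2 + 4)^2)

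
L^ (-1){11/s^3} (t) 11 * t^2/2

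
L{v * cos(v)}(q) (q^2 - 1)/(q^2 + 1)^2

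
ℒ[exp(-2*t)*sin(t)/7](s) 1/(7*((s + 2)^2 + 1))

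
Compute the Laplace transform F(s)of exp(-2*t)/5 1/(5*(s + 2))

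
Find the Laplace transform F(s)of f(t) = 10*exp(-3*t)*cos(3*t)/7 10*(s+3)/(7*((s+3)^2+9))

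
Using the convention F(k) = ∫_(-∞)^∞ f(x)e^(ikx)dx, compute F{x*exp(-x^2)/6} I*sqrt(pi)*k*exp(-k^2/4)/12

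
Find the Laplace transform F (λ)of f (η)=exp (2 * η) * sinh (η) 1/ ( (λ - 2)^2 - 1)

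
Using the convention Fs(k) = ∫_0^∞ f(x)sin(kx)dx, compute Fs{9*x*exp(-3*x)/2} 27*k/(k^2 + 9)^2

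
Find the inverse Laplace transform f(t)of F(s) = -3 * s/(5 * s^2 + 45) -3 * cos(3 * t)/5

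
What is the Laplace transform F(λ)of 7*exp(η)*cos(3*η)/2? 7*(λ - 1)/(2*((λ - 1)^2 + 9))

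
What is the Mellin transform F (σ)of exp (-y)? gamma (σ)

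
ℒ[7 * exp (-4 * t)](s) 7/ (s + 4) 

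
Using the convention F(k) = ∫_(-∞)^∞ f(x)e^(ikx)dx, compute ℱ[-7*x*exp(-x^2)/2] -7*I*sqrt(pi)*k*exp(-k^2/4)/4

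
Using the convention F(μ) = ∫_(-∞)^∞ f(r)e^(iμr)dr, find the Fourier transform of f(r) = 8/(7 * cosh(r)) 8 * pi/(7 * cosh(pi * μ/2))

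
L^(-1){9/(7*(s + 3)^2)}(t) 9*t*exp(-3*t)/7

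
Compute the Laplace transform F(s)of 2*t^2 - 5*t 4/s^3 - 5/s^2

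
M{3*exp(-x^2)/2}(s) 3*gamma(s/2)/4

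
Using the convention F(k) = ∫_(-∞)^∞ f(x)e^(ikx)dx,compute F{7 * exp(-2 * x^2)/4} 7 * sqrt(2) * sqrt(pi) * exp(-k^2/8)/8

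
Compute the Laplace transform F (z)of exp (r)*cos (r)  (z - 1)/ ( (z - 1)^2 + 1)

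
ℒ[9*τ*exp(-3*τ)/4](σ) 9/(4*(σ+3)^2)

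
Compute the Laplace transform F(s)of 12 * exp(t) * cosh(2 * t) 12 * (s - 1)/((s - 1)^2 - 4)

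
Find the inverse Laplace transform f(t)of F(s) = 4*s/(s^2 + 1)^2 2*t*sin(t)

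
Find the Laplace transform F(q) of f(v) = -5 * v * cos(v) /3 5 * (1 - q^2) /(3 * (q^2+1) ^2) 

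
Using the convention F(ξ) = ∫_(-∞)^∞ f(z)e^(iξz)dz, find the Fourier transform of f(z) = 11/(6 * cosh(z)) 11 * pi/(6 * cosh(pi * ξ/2))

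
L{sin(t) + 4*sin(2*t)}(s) 1/(s^2 + 1) + 8/(s^2 + 4)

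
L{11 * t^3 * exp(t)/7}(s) 66/(7 * (s - 1)^4)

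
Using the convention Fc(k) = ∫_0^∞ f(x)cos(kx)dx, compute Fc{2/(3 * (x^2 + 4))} pi * exp(-2 * k)/6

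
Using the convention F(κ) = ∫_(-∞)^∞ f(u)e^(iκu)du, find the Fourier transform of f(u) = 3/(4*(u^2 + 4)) 3*pi*exp(-2*Abs(κ))/8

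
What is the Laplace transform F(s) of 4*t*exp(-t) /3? 4/(3*(s + 1) ^2) 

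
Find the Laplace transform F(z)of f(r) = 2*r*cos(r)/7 2*(z^2-1)/(7*(z^2+1)^2)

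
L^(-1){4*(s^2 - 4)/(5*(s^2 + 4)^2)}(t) 4*t*cos(2*t)/5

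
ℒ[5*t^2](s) 10/s^3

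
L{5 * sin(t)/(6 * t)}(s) 5 * atan(1/s)/6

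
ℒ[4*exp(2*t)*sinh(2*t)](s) 8/(s*(s - 4))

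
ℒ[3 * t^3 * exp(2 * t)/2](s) 9/(s - 2)^4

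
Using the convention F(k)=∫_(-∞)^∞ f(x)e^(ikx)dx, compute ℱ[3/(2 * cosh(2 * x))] 3 * pi/(4 * cosh(pi * k/4))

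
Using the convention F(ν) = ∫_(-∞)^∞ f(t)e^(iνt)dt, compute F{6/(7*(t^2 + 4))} 3*pi*exp(-2*Abs(ν))/7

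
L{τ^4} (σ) 24/σ^5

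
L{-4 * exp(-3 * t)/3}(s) -4/(3 * s+9)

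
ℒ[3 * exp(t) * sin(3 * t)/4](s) 9/(4 * ((s - 1)^2 + 9))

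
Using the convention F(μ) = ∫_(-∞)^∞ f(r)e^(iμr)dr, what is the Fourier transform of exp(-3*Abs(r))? 6/(μ^2+9)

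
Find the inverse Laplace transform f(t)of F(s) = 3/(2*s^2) 3*t/2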